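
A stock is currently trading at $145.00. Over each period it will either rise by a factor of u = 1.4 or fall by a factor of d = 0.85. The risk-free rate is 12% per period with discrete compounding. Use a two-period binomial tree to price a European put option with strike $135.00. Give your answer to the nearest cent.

Risk-neutral probability p = (1 + 0.12 − 0.85)/(1.4 − 0.85) = 0.2700/0.5500 = 0.4909
Terminal stock prices: S_uu = 284.2, S_ud = 172.5, S_dd = 104.8
Terminal payoffs (K − S): max(-149.2, 0) = 0, max(-37.55, 0) = 0, max(30.24, 0) = 30.24
Node u (S = 203): V_u = 1/1.12·[0.4909·0.0000 + 0.5091·0.0000] = 0.0000
Node d (S = 123.2): V_d = 1/1.12·[0.4909·0.0000 + 0.5091·30.2375] = 13.7443
Node 0 (S = 145): V_0 = 1/1.12·[0.4909·0.0000 + 0.5091·13.7443] = 6.2474

$6.25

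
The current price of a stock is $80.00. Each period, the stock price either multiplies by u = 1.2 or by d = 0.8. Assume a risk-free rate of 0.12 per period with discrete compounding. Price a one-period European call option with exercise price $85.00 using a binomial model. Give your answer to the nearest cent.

Risk-neutral probability p = (1 + 0.12 − 0.8)/(1.2 − 0.8) = 0.3200/0.4000 = 0.8000
Terminal stock prices: S_u = 96, S_d = 64
Terminal payoffs (S − K): max(11, 0) = 11, max(-21, 0) = 0
Node 0 (S = 80): V_0 = 1/1.12·[0.8000·11.0000 + 0.2000·0.0000] = 7.8571

$7.86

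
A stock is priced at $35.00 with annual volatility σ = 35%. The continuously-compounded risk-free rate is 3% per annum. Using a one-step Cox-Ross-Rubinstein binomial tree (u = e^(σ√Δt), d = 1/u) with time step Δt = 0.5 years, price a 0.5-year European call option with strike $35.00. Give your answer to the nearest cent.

$4.54

CRR parameters: u = e^(σ√Δt) = e^(0.35·√0.5) = 1.2808, d = 1/u = 0.7808
Per-period rate: rΔt = 0.03·0.5 = 0.015, so R = e^0.015 = 1.0151
Risk-neutral probability p = (e^0.015 − 0.7808)/(1.2808 − 0.7808) = 0.2344/0.5000 = 0.4687
Terminal stock prices: S_u = 44.83, S_d = 27.33
Terminal payoffs (S − K): max(9.828, 0) = 9.828, max(-7.673, 0) = 0
Node 0 (S = 35): V_0 = e^(−0.015)·[0.4687·9.8281 + 0.5313·0.0000] = 4.5375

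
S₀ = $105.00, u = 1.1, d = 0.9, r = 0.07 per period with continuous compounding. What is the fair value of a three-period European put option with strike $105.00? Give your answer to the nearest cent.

$0.51

Risk-neutral probability p = (e^0.07 − 0.9)/(1.1 − 0.9) = 0.1725/0.2000 = 0.8625
Terminal stock prices: S_uuu = 139.8, S_uud = 114.3, S_udd = 93.56, S_ddd = 76.55
Terminal payoffs (K − S): max(-34.76, 0) = 0, max(-9.345, 0) = 0, max(11.44, 0) = 11.44, max(28.45, 0) = 28.45
Node uu (S = 127.1): V_uu = e^(−0.07)·[0.8625·0.0000 + 0.1375·0.0000] = 0.0000
Node ud (S = 104): V_ud = e^(−0.07)·[0.8625·0.0000 + 0.1375·11.4450] = 1.4669
Node dd (S = 85.05): V_dd = e^(−0.07)·[0.8625·11.4450 + 0.1375·28.4550] = 12.8514
Node u (S = 115.5): V_u = e^(−0.07)·[0.8625·0.0000 + 0.1375·1.4669] = 0.1880
Node d (S = 94.5): V_d = e^(−0.07)·[0.8625·1.4669 + 0.1375·12.8514] = 2.8268
Node 0 (S = 105): V_0 = e^(−0.07)·[0.8625·0.1880 + 0.1375·2.8268] = 0.5135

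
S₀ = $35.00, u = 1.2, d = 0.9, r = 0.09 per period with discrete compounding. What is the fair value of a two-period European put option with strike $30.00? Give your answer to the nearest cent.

Risk-neutral probability p = (1 + 0.09 − 0.9)/(1.2 − 0.9) = 0.1900/0.3000 = 0.6333
Terminal stock prices: S_uu = 50.4, S_ud = 37.8, S_dd = 28.35
Terminal payoffs (K − S): max(-20.4, 0) = 0, max(-7.8, 0) = 0, max(1.65, 0) = 1.65
Node u (S = 42): V_u = 1/1.09·[0.6333·0.0000 + 0.3667·0.0000] = 0.0000
Node d (S = 31.5): V_d = 1/1.09·[0.6333·0.0000 + 0.3667·1.6500] = 0.5550
Node 0 (S = 35): V_0 = 1/1.09·[0.6333·0.0000 + 0.3667·0.5550] = 0.1867

$0.19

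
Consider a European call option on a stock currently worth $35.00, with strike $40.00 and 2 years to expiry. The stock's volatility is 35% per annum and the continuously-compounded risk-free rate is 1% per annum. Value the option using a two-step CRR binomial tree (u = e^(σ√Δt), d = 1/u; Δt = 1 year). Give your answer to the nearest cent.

$5.46

CRR parameters: u = e^(σ√Δt) = e^(0.35·√1) = 1.4191, d = 1/u = 0.7047
Per-period rate: rΔt = 0.01·1 = 0.01, so R = e^0.01 = 1.0101
Risk-neutral probability p = (e^0.01 − 0.7047)/(1.4191 − 0.7047) = 0.3054/0.7144 = 0.4275
Terminal stock prices: S_uu = 70.48, S_ud = 35, S_dd = 17.38
Terminal payoffs (S − K): max(30.48, 0) = 30.48, max(-5, 0) = 0, max(-22.62, 0) = 0
Node u (S = 49.67): V_u = e^(−0.01)·[0.4275·30.4813 + 0.5725·0.0000] = 12.8996
Node d (S = 24.66): V_d = e^(−0.01)·[0.4275·0.0000 + 0.5725·0.0000] = 0.0000
Node 0 (S = 35): V_0 = e^(−0.01)·[0.4275·12.8996 + 0.5725·0.0000] = 5.4591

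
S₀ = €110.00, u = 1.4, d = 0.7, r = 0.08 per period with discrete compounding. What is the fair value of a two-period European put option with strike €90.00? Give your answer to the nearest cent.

Risk-neutral probability p = (1 + 0.08 − 0.7)/(1.4 − 0.7) = 0.3800/0.7000 = 0.5429
Terminal stock prices: S_uu = 215.6, S_ud = 107.8, S_dd = 53.9
Terminal payoffs (K − S): max(-125.6, 0) = 0, max(-17.8, 0) = 0, max(36.1, 0) = 36.1
Node u (S = 154): V_u = 1/1.08·[0.5429·0.0000 + 0.4571·0.0000] = 0.0000
Node d (S = 77): V_d = 1/1.08·[0.5429·0.0000 + 0.4571·36.1000] = 15.2804
Node 0 (S = 110): V_0 = 1/1.08·[0.5429·0.0000 + 0.4571·15.2804] = 6.4679

€6.47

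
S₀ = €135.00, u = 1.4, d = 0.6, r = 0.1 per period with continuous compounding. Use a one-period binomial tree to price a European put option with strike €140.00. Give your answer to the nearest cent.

Risk-neutral probability p = (e^0.1 − 0.6)/(1.4 − 0.6) = 0.5052/0.8000 = 0.6315
Terminal stock prices: S_u = 189, S_d = 81
Terminal payoffs (K − S): max(-49, 0) = 0, max(59, 0) = 59
Node 0 (S = 135): V_0 = e^(−0.1)·[0.6315·0.0000 + 0.3685·59.0000] = 19.6745

€19.67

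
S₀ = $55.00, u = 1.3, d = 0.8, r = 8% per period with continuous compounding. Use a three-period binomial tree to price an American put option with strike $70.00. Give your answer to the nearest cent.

$15.00

Risk-neutral probability p = (e^0.08 − 0.8)/(1.3 − 0.8) = 0.2833/0.5000 = 0.5666
Terminal stock prices: S_uuu = 120.8, S_uud = 74.36, S_udd = 45.76, S_ddd = 28.16
Terminal payoffs (K − S): max(-50.84, 0) = 0, max(-4.36, 0) = 0, max(24.24, 0) = 24.24, max(41.84, 0) = 41.84
Node uu (S = 92.95): continuation = e^(−0.08)·[0.5666·0.0000 + 0.4334·0.0000] = 0.0000; exercise value = 0.0000 ≤ continuation, so V_uu = 0.0000
Node ud (S = 57.2): continuation = e^(−0.08)·[0.5666·0.0000 + 0.4334·24.2400] = 9.6985; exercise value = 12.8000 > continuation, so V_ud = 12.8000 (exercise)
Node dd (S = 35.2): continuation = e^(−0.08)·[0.5666·24.2400 + 0.4334·41.8400] = 29.4181; exercise value = 34.8000 > continuation, so V_dd = 34.8000 (exercise)
Node u (S = 71.5): continuation = e^(−0.08)·[0.5666·0.0000 + 0.4334·12.8000] = 5.1213; exercise value = 0.0000 ≤ continuation, so V_u = 5.1213
Node d (S = 44): continuation = e^(−0.08)·[0.5666·12.8000 + 0.4334·34.8000] = 20.6181; exercise value = 26.0000 > continuation, so V_d = 26.0000 (exercise)
Node 0 (S = 55): continuation = e^(−0.08)·[0.5666·5.1213 + 0.4334·26.0000] = 13.0812; exercise value = 15.0000 > continuation, so V_0 = 15.0000 (exercise)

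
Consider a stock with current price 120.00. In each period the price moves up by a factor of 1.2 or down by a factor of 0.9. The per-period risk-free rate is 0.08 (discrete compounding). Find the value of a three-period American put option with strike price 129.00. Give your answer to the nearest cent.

9.00

Risk-neutral probability p = (1 + 0.08 − 0.9)/(1.2 − 0.9) = 0.1800/0.3000 = 0.6000
Terminal stock prices: S_uuu = 207.4, S_uud = 155.5, S_udd = 116.6, S_ddd = 87.48
Terminal payoffs (K − S): max(-78.36, 0) = 0, max(-26.52, 0) = 0, max(12.36, 0) = 12.36, max(41.52, 0) = 41.52
Node uu (S = 172.8): continuation = 1/1.08·[0.6000·0.0000 + 0.4000·0.0000] = 0.0000; exercise value = 0.0000 ≤ continuation, so V_uu = 0.0000
Node ud (S = 129.6): continuation = 1/1.08·[0.6000·0.0000 + 0.4000·12.3600] = 4.5778; exercise value = 0.0000 ≤ continuation, so V_ud = 4.5778
Node dd (S = 97.2): continuation = 1/1.08·[0.6000·12.3600 + 0.4000·41.5200] = 22.2444; exercise value = 31.8000 > continuation, so V_dd = 31.8000 (exercise)
Node u (S = 144): continuation = 1/1.08·[0.6000·0.0000 + 0.4000·4.5778] = 1.6955; exercise value = 0.0000 ≤ continuation, so V_u = 1.6955
Node d (S = 108): continuation = 1/1.08·[0.6000·4.5778 + 0.4000·31.8000] = 14.3210; exercise value = 21.0000 > continuation, so V_d = 21.0000 (exercise)
Node 0 (S = 120): continuation = 1/1.08·[0.6000·1.6955 + 0.4000·21.0000] = 8.7197; exercise value = 9.0000 > continuation, so V_0 = 9.0000 (exercise)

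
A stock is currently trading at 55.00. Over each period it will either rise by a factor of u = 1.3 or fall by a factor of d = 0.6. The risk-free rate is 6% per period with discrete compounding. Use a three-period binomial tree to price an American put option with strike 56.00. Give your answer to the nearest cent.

10.09

Risk-neutral probability p = (1 + 0.06 − 0.6)/(1.3 − 0.6) = 0.4600/0.7000 = 0.6571
Terminal stock prices: S_uuu = 120.8, S_uud = 55.77, S_udd = 25.74, S_ddd = 11.88
Terminal payoffs (K − S): max(-64.84, 0) = 0, max(0.23, 0) = 0.23, max(30.26, 0) = 30.26, max(44.12, 0) = 44.12
Node uu (S = 92.95): continuation = 1/1.06·[0.6571·0.0000 + 0.3429·0.2300] = 0.0744; exercise value = 0.0000 ≤ continuation, so V_uu = 0.0744
Node ud (S = 42.9): continuation = 1/1.06·[0.6571·0.2300 + 0.3429·30.2600] = 9.9302; exercise value = 13.1000 > continuation, so V_ud = 13.1000 (exercise)
Node dd (S = 19.8): continuation = 1/1.06·[0.6571·30.2600 + 0.3429·44.1200] = 33.0302; exercise value = 36.2000 > continuation, so V_dd = 36.2000 (exercise)
Node u (S = 71.5): continuation = 1/1.06·[0.6571·0.0744 + 0.3429·13.1000] = 4.2833; exercise value = 0.0000 ≤ continuation, so V_u = 4.2833
Node d (S = 33): continuation = 1/1.06·[0.6571·13.1000 + 0.3429·36.2000] = 19.8302; exercise value = 23.0000 > continuation, so V_d = 23.0000 (exercise)
Node 0 (S = 55): continuation = 1/1.06·[0.6571·4.2833 + 0.3429·23.0000] = 10.0948; exercise value = 1.0000 ≤ continuation, so V_0 = 10.0948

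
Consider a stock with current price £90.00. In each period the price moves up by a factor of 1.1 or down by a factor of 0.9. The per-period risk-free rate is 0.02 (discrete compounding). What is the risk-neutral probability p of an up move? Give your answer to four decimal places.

p = 0.6000

Risk-neutral probability p = (1 + 0.02 − 0.9)/(1.1 − 0.9) = 0.1200/0.2000 = 0.6000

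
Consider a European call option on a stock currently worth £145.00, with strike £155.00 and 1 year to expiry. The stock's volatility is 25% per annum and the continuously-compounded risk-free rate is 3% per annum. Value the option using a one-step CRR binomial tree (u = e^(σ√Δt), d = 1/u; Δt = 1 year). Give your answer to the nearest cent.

£15.07

CRR parameters: u = e^(σ√Δt) = e^(0.25·√1) = 1.2840, d = 1/u = 0.7788
Per-period rate: rΔt = 0.03·1 = 0.03, so R = e^0.03 = 1.0305
Risk-neutral probability p = (e^0.03 − 0.7788)/(1.2840 − 0.7788) = 0.2517/0.5052 = 0.4981
Terminal stock prices: S_u = 186.2, S_d = 112.9
Terminal payoffs (S − K): max(31.18, 0) = 31.18, max(-42.07, 0) = 0
Node 0 (S = 145): V_0 = e^(−0.03)·[0.4981·31.1837 + 0.5019·0.0000] = 15.0736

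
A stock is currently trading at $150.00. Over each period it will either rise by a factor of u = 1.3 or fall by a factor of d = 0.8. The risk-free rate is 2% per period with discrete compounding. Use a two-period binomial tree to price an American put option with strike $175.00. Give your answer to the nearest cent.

$34.70

Risk-neutral probability p = (1 + 0.02 − 0.8)/(1.3 − 0.8) = 0.2200/0.5000 = 0.4400
Terminal stock prices: S_uu = 253.5, S_ud = 156, S_dd = 96
Terminal payoffs (K − S): max(-78.5, 0) = 0, max(19, 0) = 19, max(79, 0) = 79
Node u (S = 195): continuation = 1/1.02·[0.4400·0.0000 + 0.5600·19.0000] = 10.4314; exercise value = 0.0000 ≤ continuation, so V_u = 10.4314
Node d (S = 120): continuation = 1/1.02·[0.4400·19.0000 + 0.5600·79.0000] = 51.5686; exercise value = 55.0000 > continuation, so V_d = 55.0000 (exercise)
Node 0 (S = 150): continuation = 1/1.02·[0.4400·10.4314 + 0.5600·55.0000] = 34.6959; exercise value = 25.0000 ≤ continuation, so V_0 = 34.6959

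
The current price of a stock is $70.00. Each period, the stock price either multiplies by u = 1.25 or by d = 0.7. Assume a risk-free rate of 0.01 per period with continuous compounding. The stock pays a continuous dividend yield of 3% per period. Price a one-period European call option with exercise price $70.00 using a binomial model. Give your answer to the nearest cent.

$8.83

Per-period risk-free factor R = e^0.01 = 1.0101; dividend-adjusted growth = e^(0.01−0.03) = 0.9802.
Risk-neutral probability p = (0.9802 − 0.7)/(1.25 − 0.7) = 0.2802/0.5500 = 0.5095
Terminal stock prices: S_u = 87.5, S_d = 49
Terminal payoffs (S − K): max(17.5, 0) = 17.5, max(-21, 0) = 0
Node 0 (S = 70): V_0 = e^(−0.01)·[0.5095·17.5000 + 0.4905·0.0000] = 8.8267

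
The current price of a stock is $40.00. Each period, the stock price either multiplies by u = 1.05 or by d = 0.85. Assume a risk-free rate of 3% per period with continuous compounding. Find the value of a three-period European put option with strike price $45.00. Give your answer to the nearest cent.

Risk-neutral probability p = (e^0.03 − 0.85)/(1.05 − 0.85) = 0.1805/0.2000 = 0.9023
Terminal stock prices: S_uuu = 46.31, S_uud = 37.48, S_udd = 30.34, S_ddd = 24.56
Terminal payoffs (K − S): max(-1.305, 0) = 0, max(7.515, 0) = 7.515, max(14.66, 0) = 14.66, max(20.44, 0) = 20.44
Node uu (S = 44.1): V_uu = e^(−0.03)·[0.9023·0.0000 + 0.0977·7.5150] = 0.7127
Node ud (S = 35.7): V_ud = e^(−0.03)·[0.9023·7.5150 + 0.0977·14.6550] = 7.9700
Node dd (S = 28.9): V_dd = e^(−0.03)·[0.9023·14.6550 + 0.0977·20.4350] = 14.7700
Node u (S = 42): V_u = e^(−0.03)·[0.9023·0.7127 + 0.0977·7.9700] = 1.3799
Node d (S = 34): V_d = e^(−0.03)·[0.9023·7.9700 + 0.0977·14.7700] = 8.3794
Node 0 (S = 40): V_0 = e^(−0.03)·[0.9023·1.3799 + 0.0977·8.3794] = 2.0030

$2.00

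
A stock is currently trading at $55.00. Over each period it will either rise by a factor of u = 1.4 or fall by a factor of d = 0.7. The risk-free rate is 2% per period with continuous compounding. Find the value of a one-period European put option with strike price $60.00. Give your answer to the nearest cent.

Risk-neutral probability p = (e^0.02 − 0.7)/(1.4 − 0.7) = 0.3202/0.7000 = 0.4574
Terminal stock prices: S_u = 77, S_d = 38.5
Terminal payoffs (K − S): max(-17, 0) = 0, max(21.5, 0) = 21.5
Node 0 (S = 55): V_0 = e^(−0.02)·[0.4574·0.0000 + 0.5426·21.5000] = 11.4343

$11.43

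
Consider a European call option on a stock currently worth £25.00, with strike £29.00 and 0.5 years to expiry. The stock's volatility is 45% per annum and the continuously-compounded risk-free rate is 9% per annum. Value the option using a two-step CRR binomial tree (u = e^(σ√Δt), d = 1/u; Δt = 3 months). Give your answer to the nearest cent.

£2.38

CRR parameters: u = e^(σ√Δt) = e^(0.45·√0.25) = 1.2523, d = 1/u = 0.7985
Per-period rate: rΔt = 0.09·0.25 = 0.0225, so R = e^0.0225 = 1.0228
Risk-neutral probability p = (e^0.0225 − 0.7985)/(1.2523 − 0.7985) = 0.2242/0.4538 = 0.4941
Terminal stock prices: S_uu = 39.21, S_ud = 25, S_dd = 15.94
Terminal payoffs (S − K): max(10.21, 0) = 10.21, max(-4, 0) = 0, max(-13.06, 0) = 0
Node u (S = 31.31): V_u = e^(−0.0225)·[0.4941·10.2078 + 0.5059·0.0000] = 4.9317
Node d (S = 19.96): V_d = e^(−0.0225)·[0.4941·0.0000 + 0.5059·0.0000] = 0.0000
Node 0 (S = 25): V_0 = e^(−0.0225)·[0.4941·4.9317 + 0.5059·0.0000] = 2.3827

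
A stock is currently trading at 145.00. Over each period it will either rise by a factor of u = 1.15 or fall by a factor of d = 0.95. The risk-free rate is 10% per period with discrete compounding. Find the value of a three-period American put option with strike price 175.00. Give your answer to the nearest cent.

30.00

Risk-neutral probability p = (1 + 0.1 − 0.95)/(1.15 − 0.95) = 0.1500/0.2000 = 0.7500
Terminal stock prices: S_uuu = 220.5, S_uud = 182.2, S_udd = 150.5, S_ddd = 124.3
Terminal payoffs (K − S): max(-45.53, 0) = 0, max(-7.174, 0) = 0, max(24.51, 0) = 24.51, max(50.68, 0) = 50.68
Node uu (S = 191.8): continuation = 1/1.1·[0.7500·0.0000 + 0.2500·0.0000] = 0.0000; exercise value = 0.0000 ≤ continuation, so V_uu = 0.0000
Node ud (S = 158.4): continuation = 1/1.1·[0.7500·0.0000 + 0.2500·24.5081] = 5.5700; exercise value = 16.5875 > continuation, so V_ud = 16.5875 (exercise)
Node dd (S = 130.9): continuation = 1/1.1·[0.7500·24.5081 + 0.2500·50.6806] = 28.2284; exercise value = 44.1375 > continuation, so V_dd = 44.1375 (exercise)
Node u (S = 166.8): continuation = 1/1.1·[0.7500·0.0000 + 0.2500·16.5875] = 3.7699; exercise value = 8.2500 > continuation, so V_u = 8.2500 (exercise)
Node d (S = 137.8): continuation = 1/1.1·[0.7500·16.5875 + 0.2500·44.1375] = 21.3409; exercise value = 37.2500 > continuation, so V_d = 37.2500 (exercise)
Node 0 (S = 145): continuation = 1/1.1·[0.7500·8.2500 + 0.2500·37.2500] = 14.0909; exercise value = 30.0000 > continuation, so V_0 = 30.0000 (exercise)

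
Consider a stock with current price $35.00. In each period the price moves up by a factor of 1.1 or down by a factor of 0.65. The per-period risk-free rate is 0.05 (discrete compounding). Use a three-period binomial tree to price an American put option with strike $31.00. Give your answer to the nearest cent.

Risk-neutral probability p = (1 + 0.05 − 0.65)/(1.1 − 0.65) = 0.4000/0.4500 = 0.8889
Terminal stock prices: S_uuu = 46.59, S_uud = 27.53, S_udd = 16.27, S_ddd = 9.612
Terminal payoffs (K − S): max(-15.59, 0) = 0, max(3.472, 0) = 3.472, max(14.73, 0) = 14.73, max(21.39, 0) = 21.39
Node uu (S = 42.35): continuation = 1/1.05·[0.8889·0.0000 + 0.1111·3.4725] = 0.3675; exercise value = 0.0000 ≤ continuation, so V_uu = 0.3675
Node ud (S = 25.03): continuation = 1/1.05·[0.8889·3.4725 + 0.1111·14.7337] = 4.4988; exercise value = 5.9750 > continuation, so V_ud = 5.9750 (exercise)
Node dd (S = 14.79): continuation = 1/1.05·[0.8889·14.7337 + 0.1111·21.3881] = 14.7363; exercise value = 16.2125 > continuation, so V_dd = 16.2125 (exercise)
Node u (S = 38.5): continuation = 1/1.05·[0.8889·0.3675 + 0.1111·5.9750] = 0.9434; exercise value = 0.0000 ≤ continuation, so V_u = 0.9434
Node d (S = 22.75): continuation = 1/1.05·[0.8889·5.9750 + 0.1111·16.2125] = 6.7738; exercise value = 8.2500 > continuation, so V_d = 8.2500 (exercise)
Node 0 (S = 35): continuation = 1/1.05·[0.8889·0.9434 + 0.1111·8.2500] = 1.6716; exercise value = 0.0000 ≤ continuation, so V_0 = 1.6716

$1.67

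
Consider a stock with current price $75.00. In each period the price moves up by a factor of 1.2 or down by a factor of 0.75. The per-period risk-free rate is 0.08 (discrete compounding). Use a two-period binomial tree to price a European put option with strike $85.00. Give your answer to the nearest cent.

Risk-neutral probability p = (1 + 0.08 − 0.75)/(1.2 − 0.75) = 0.3300/0.4500 = 0.7333
Terminal stock prices: S_uu = 108, S_ud = 67.5, S_dd = 42.19
Terminal payoffs (K − S): max(-23, 0) = 0, max(17.5, 0) = 17.5, max(42.81, 0) = 42.81
Node u (S = 90): V_u = 1/1.08·[0.7333·0.0000 + 0.2667·17.5000] = 4.3210
Node d (S = 56.25): V_d = 1/1.08·[0.7333·17.5000 + 0.2667·42.8125] = 22.4537
Node 0 (S = 75): V_0 = 1/1.08·[0.7333·4.3210 + 0.2667·22.4537] = 8.4781

$8.48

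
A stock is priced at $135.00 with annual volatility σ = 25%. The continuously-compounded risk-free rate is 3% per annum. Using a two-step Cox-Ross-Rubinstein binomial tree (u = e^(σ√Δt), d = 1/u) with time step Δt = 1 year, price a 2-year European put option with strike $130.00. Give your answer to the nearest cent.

CRR parameters: u = e^(σ√Δt) = e^(0.25·√1) = 1.2840, d = 1/u = 0.7788
Per-period rate: rΔt = 0.03·1 = 0.03, so R = e^0.03 = 1.0305
Risk-neutral probability p = (e^0.03 − 0.7788)/(1.2840 − 0.7788) = 0.2517/0.5052 = 0.4981
Terminal stock prices: S_uu = 222.6, S_ud = 135, S_dd = 81.88
Terminal payoffs (K − S): max(-92.58, 0) = 0, max(-5, 0) = 0, max(48.12, 0) = 48.12
Node u (S = 173.3): V_u = e^(−0.03)·[0.4981·0.0000 + 0.5019·0.0000] = 0.0000
Node d (S = 105.1): V_d = e^(−0.03)·[0.4981·0.0000 + 0.5019·48.1184] = 23.4367
Node 0 (S = 135): V_0 = e^(−0.03)·[0.4981·0.0000 + 0.5019·23.4367] = 11.4152

$11.42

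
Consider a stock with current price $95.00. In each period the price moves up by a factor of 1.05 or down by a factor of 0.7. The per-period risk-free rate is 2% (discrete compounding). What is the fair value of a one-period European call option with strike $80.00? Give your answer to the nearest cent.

Risk-neutral probability p = (1 + 0.02 − 0.7)/(1.05 − 0.7) = 0.3200/0.3500 = 0.9143
Terminal stock prices: S_u = 99.75, S_d = 66.5
Terminal payoffs (S − K): max(19.75, 0) = 19.75, max(-13.5, 0) = 0
Node 0 (S = 95): V_0 = 1/1.02·[0.9143·19.7500 + 0.0857·0.0000] = 17.7031

$17.70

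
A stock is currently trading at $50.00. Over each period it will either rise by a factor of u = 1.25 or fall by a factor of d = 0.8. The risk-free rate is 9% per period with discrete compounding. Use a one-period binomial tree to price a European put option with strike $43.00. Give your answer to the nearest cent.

Risk-neutral probability p = (1 + 0.09 − 0.8)/(1.25 − 0.8) = 0.2900/0.4500 = 0.6444
Terminal stock prices: S_u = 62.5, S_d = 40
Terminal payoffs (K − S): max(-19.5, 0) = 0, max(3, 0) = 3
Node 0 (S = 50): V_0 = 1/1.09·[0.6444·0.0000 + 0.3556·3.0000] = 0.9786

$0.98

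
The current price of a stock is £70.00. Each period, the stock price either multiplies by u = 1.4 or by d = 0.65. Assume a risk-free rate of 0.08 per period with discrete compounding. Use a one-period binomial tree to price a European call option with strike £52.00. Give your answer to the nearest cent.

Risk-neutral probability p = (1 + 0.08 − 0.65)/(1.4 − 0.65) = 0.4300/0.7500 = 0.5733
Terminal stock prices: S_u = 98, S_d = 45.5
Terminal payoffs (S − K): max(46, 0) = 46, max(-6.5, 0) = 0
Node 0 (S = 70): V_0 = 1/1.08·[0.5733·46.0000 + 0.4267·0.0000] = 24.4198

£24.42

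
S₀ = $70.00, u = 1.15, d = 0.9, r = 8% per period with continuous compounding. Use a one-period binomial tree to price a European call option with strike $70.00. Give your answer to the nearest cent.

Risk-neutral probability p = (e^0.08 − 0.9)/(1.15 − 0.9) = 0.1833/0.2500 = 0.7331
Terminal stock prices: S_u = 80.5, S_d = 63
Terminal payoffs (S − K): max(10.5, 0) = 10.5, max(-7, 0) = 0
Node 0 (S = 70): V_0 = e^(−0.08)·[0.7331·10.5000 + 0.2669·0.0000] = 7.1062

$7.11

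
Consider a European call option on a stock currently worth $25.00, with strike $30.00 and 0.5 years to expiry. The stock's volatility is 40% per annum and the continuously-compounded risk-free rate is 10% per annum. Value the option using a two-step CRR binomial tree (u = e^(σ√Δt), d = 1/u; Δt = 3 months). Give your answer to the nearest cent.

$1.83

CRR parameters: u = e^(σ√Δt) = e^(0.4·√0.25) = 1.2214, d = 1/u = 0.8187
Per-period rate: rΔt = 0.1·0.25 = 0.025, so R = e^0.025 = 1.0253
Risk-neutral probability p = (e^0.025 − 0.8187)/(1.2214 − 0.8187) = 0.2066/0.4027 = 0.5130
Terminal stock prices: S_uu = 37.3, S_ud = 25, S_dd = 16.76
Terminal payoffs (S − K): max(7.296, 0) = 7.296, max(-5, 0) = 0, max(-13.24, 0) = 0
Node u (S = 30.54): V_u = e^(−0.025)·[0.5130·7.2956 + 0.4870·0.0000] = 3.6505
Node d (S = 20.47): V_d = e^(−0.025)·[0.5130·0.0000 + 0.4870·0.0000] = 0.0000
Node 0 (S = 25): V_0 = e^(−0.025)·[0.5130·3.6505 + 0.4870·0.0000] = 1.8266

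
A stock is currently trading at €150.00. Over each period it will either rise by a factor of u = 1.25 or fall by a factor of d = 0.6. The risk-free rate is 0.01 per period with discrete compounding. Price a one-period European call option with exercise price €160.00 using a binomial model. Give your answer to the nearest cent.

€17.17

Risk-neutral probability p = (1 + 0.01 − 0.6)/(1.25 − 0.6) = 0.4100/0.6500 = 0.6308
Terminal stock prices: S_u = 187.5, S_d = 90
Terminal payoffs (S − K): max(27.5, 0) = 27.5, max(-70, 0) = 0
Node 0 (S = 150): V_0 = 1/1.01·[0.6308·27.5000 + 0.3692·0.0000] = 17.1744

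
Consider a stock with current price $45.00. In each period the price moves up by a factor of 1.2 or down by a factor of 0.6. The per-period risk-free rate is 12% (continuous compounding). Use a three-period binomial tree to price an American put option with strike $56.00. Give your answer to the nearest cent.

Risk-neutral probability p = (e^0.12 − 0.6)/(1.2 − 0.6) = 0.5275/0.6000 = 0.8792
Terminal stock prices: S_uuu = 77.76, S_uud = 38.88, S_udd = 19.44, S_ddd = 9.72
Terminal payoffs (K − S): max(-21.76, 0) = 0, max(17.12, 0) = 17.12, max(36.56, 0) = 36.56, max(46.28, 0) = 46.28
Node uu (S = 64.8): continuation = e^(−0.12)·[0.8792·0.0000 + 0.1208·17.1200] = 1.8348; exercise value = 0.0000 ≤ continuation, so V_uu = 1.8348
Node ud (S = 32.4): continuation = e^(−0.12)·[0.8792·17.1200 + 0.1208·36.5600] = 17.2675; exercise value = 23.6000 > continuation, so V_ud = 23.6000 (exercise)
Node dd (S = 16.2): continuation = e^(−0.12)·[0.8792·36.5600 + 0.1208·46.2800] = 33.4675; exercise value = 39.8000 > continuation, so V_dd = 39.8000 (exercise)
Node u (S = 54): continuation = e^(−0.12)·[0.8792·1.8348 + 0.1208·23.6000] = 3.9600; exercise value = 2.0000 ≤ continuation, so V_u = 3.9600
Node d (S = 27): continuation = e^(−0.12)·[0.8792·23.6000 + 0.1208·39.8000] = 22.6675; exercise value = 29.0000 > continuation, so V_d = 29.0000 (exercise)
Node 0 (S = 45): continuation = e^(−0.12)·[0.8792·3.9600 + 0.1208·29.0000] = 6.1959; exercise value = 11.0000 > continuation, so V_0 = 11.0000 (exercise)

$11.00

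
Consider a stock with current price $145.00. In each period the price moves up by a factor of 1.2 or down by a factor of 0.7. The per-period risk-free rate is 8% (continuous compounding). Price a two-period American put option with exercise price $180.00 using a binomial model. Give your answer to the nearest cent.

$35.00

Risk-neutral probability p = (e^0.08 − 0.7)/(1.2 − 0.7) = 0.3833/0.5000 = 0.7666
Terminal stock prices: S_uu = 208.8, S_ud = 121.8, S_dd = 71.05
Terminal payoffs (K − S): max(-28.8, 0) = 0, max(58.2, 0) = 58.2, max(109, 0) = 109
Node u (S = 174): continuation = e^(−0.08)·[0.7666·0.0000 + 0.2334·58.2000] = 12.5409; exercise value = 6.0000 ≤ continuation, so V_u = 12.5409
Node d (S = 101.5): continuation = e^(−0.08)·[0.7666·58.2000 + 0.2334·108.9500] = 64.6609; exercise value = 78.5000 > continuation, so V_d = 78.5000 (exercise)
Node 0 (S = 145): continuation = e^(−0.08)·[0.7666·12.5409 + 0.2334·78.5000] = 25.7895; exercise value = 35.0000 > continuation, so V_0 = 35.0000 (exercise)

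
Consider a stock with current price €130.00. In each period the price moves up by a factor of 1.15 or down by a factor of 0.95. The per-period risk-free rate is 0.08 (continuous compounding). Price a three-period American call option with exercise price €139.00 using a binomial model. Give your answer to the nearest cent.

€22.18

Risk-neutral probability p = (e^0.08 − 0.95)/(1.15 − 0.95) = 0.1333/0.2000 = 0.6664
Terminal stock prices: S_uuu = 197.7, S_uud = 163.3, S_udd = 134.9, S_ddd = 111.5
Terminal payoffs (S − K): max(58.71, 0) = 58.71, max(24.33, 0) = 24.33, max(-4.076, 0) = 0, max(-27.54, 0) = 0
Node uu (S = 171.9): continuation = e^(−0.08)·[0.6664·58.7137 + 0.3336·24.3287] = 43.6118; exercise value = 32.9250 ≤ continuation, so V_uu = 43.6118
Node ud (S = 142): continuation = e^(−0.08)·[0.6664·24.3287 + 0.3336·0.0000] = 14.9670; exercise value = 3.0250 ≤ continuation, so V_ud = 14.9670
Node dd (S = 117.3): continuation = e^(−0.08)·[0.6664·0.0000 + 0.3336·0.0000] = 0.0000; exercise value = 0.0000 ≤ continuation, so V_dd = 0.0000
Node u (S = 149.5): continuation = e^(−0.08)·[0.6664·43.6118 + 0.3336·14.9670] = 31.4385; exercise value = 10.5000 ≤ continuation, so V_u = 31.4385
Node d (S = 123.5): continuation = e^(−0.08)·[0.6664·14.9670 + 0.3336·0.0000] = 9.2076; exercise value = 0.0000 ≤ continuation, so V_d = 9.2076
Node 0 (S = 130): continuation = e^(−0.08)·[0.6664·31.4385 + 0.3336·9.2076] = 22.1761; exercise value = 0.0000 ≤ continuation, so V_0 = 22.1761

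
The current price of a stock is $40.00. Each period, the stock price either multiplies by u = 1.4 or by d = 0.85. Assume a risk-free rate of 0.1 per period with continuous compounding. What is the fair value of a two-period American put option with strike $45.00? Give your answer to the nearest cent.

$5.34

Risk-neutral probability p = (e^0.1 − 0.85)/(1.4 − 0.85) = 0.2552/0.5500 = 0.4639
Terminal stock prices: S_uu = 78.4, S_ud = 47.6, S_dd = 28.9
Terminal payoffs (K − S): max(-33.4, 0) = 0, max(-2.6, 0) = 0, max(16.1, 0) = 16.1
Node u (S = 56): continuation = e^(−0.1)·[0.4639·0.0000 + 0.5361·0.0000] = 0.0000; exercise value = 0.0000 ≤ continuation, so V_u = 0.0000
Node d (S = 34): continuation = e^(−0.1)·[0.4639·0.0000 + 0.5361·16.1000] = 7.8092; exercise value = 11.0000 > continuation, so V_d = 11.0000 (exercise)
Node 0 (S = 40): continuation = e^(−0.1)·[0.4639·0.0000 + 0.5361·11.0000] = 5.3354; exercise value = 5.0000 ≤ continuation, so V_0 = 5.3354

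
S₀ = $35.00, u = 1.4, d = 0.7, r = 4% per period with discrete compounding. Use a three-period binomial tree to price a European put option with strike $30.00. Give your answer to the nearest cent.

$4.23

Risk-neutral probability p = (1 + 0.04 − 0.7)/(1.4 − 0.7) = 0.3400/0.7000 = 0.4857
Terminal stock prices: S_uuu = 96.04, S_uud = 48.02, S_udd = 24.01, S_ddd = 12
Terminal payoffs (K − S): max(-66.04, 0) = 0, max(-18.02, 0) = 0, max(5.99, 0) = 5.99, max(18, 0) = 18
Node uu (S = 68.6): V_uu = 1/1.04·[0.4857·0.0000 + 0.5143·0.0000] = 0.0000
Node ud (S = 34.3): V_ud = 1/1.04·[0.4857·0.0000 + 0.5143·5.9900] = 2.9621
Node dd (S = 17.15): V_dd = 1/1.04·[0.4857·5.9900 + 0.5143·17.9950] = 11.6962
Node u (S = 49): V_u = 1/1.04·[0.4857·0.0000 + 0.5143·2.9621] = 1.4648
Node d (S = 24.5): V_d = 1/1.04·[0.4857·2.9621 + 0.5143·11.6962] = 7.1672
Node 0 (S = 35): V_0 = 1/1.04·[0.4857·1.4648 + 0.5143·7.1672] = 4.2283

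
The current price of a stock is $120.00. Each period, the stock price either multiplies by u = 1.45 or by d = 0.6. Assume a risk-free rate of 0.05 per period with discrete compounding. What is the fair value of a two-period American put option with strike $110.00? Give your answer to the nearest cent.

Risk-neutral probability p = (1 + 0.05 − 0.6)/(1.45 − 0.6) = 0.4500/0.8500 = 0.5294
Terminal stock prices: S_uu = 252.3, S_ud = 104.4, S_dd = 43.2
Terminal payoffs (K − S): max(-142.3, 0) = 0, max(5.6, 0) = 5.6, max(66.8, 0) = 66.8
Node u (S = 174): continuation = 1/1.05·[0.5294·0.0000 + 0.4706·5.6000] = 2.5098; exercise value = 0.0000 ≤ continuation, so V_u = 2.5098
Node d (S = 72): continuation = 1/1.05·[0.5294·5.6000 + 0.4706·66.8000] = 32.7619; exercise value = 38.0000 > continuation, so V_d = 38.0000 (exercise)
Node 0 (S = 120): continuation = 1/1.05·[0.5294·2.5098 + 0.4706·38.0000] = 18.2963; exercise value = 0.0000 ≤ continuation, so V_0 = 18.2963

$18.30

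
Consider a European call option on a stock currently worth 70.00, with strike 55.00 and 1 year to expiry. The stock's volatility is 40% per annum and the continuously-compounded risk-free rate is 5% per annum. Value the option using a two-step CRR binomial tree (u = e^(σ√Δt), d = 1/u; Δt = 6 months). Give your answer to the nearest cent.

CRR parameters: u = e^(σ√Δt) = e^(0.4·√0.5) = 1.3269, d = 1/u = 0.7536
Per-period rate: rΔt = 0.05·0.5 = 0.025, so R = e^0.025 = 1.0253
Risk-neutral probability p = (e^0.025 − 0.7536)/(1.3269 − 0.7536) = 0.2717/0.5733 = 0.4739
Terminal stock prices: S_uu = 123.2, S_ud = 70, S_dd = 39.76
Terminal payoffs (S − K): max(68.25, 0) = 68.25, max(15, 0) = 15, max(-15.24, 0) = 0
Node u (S = 92.88): V_u = e^(−0.025)·[0.4739·68.2458 + 0.5261·15.0000] = 39.2407
Node d (S = 52.75): V_d = e^(−0.025)·[0.4739·15.0000 + 0.5261·0.0000] = 6.9332
Node 0 (S = 70): V_0 = e^(−0.025)·[0.4739·39.2407 + 0.5261·6.9332] = 21.6951

21.70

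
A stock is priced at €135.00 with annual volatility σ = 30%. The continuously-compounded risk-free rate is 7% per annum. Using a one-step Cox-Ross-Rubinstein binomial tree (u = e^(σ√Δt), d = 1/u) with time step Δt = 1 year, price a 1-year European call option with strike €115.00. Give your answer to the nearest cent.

CRR parameters: u = e^(σ√Δt) = e^(0.3·√1) = 1.3499, d = 1/u = 0.7408
Per-period rate: rΔt = 0.07·1 = 0.07, so R = e^0.07 = 1.0725
Risk-neutral probability p = (e^0.07 − 0.7408)/(1.3499 − 0.7408) = 0.3317/0.6090 = 0.5446
Terminal stock prices: S_u = 182.2, S_d = 100
Terminal payoffs (S − K): max(67.23, 0) = 67.23, max(-14.99, 0) = 0
Node 0 (S = 135): V_0 = e^(−0.07)·[0.5446·67.2309 + 0.4554·0.0000] = 34.1393

€34.14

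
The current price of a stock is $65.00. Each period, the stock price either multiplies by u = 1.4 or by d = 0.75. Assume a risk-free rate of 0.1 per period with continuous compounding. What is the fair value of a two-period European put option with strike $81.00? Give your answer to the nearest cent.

$12.66

Risk-neutral probability p = (e^0.1 − 0.75)/(1.4 − 0.75) = 0.3552/0.6500 = 0.5464
Terminal stock prices: S_uu = 127.4, S_ud = 68.25, S_dd = 36.56
Terminal payoffs (K − S): max(-46.4, 0) = 0, max(12.75, 0) = 12.75, max(44.44, 0) = 44.44
Node u (S = 91): V_u = e^(−0.1)·[0.5464·0.0000 + 0.4536·12.7500] = 5.2328
Node d (S = 48.75): V_d = e^(−0.1)·[0.5464·12.7500 + 0.4536·44.4375] = 24.5418
Node 0 (S = 65): V_0 = e^(−0.1)·[0.5464·5.2328 + 0.4536·24.5418] = 12.6596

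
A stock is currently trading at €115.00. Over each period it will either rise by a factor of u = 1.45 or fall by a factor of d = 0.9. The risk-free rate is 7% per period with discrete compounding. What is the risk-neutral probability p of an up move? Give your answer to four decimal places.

p = 0.3091

Risk-neutral probability p = (1 + 0.07 − 0.9)/(1.45 − 0.9) = 0.1700/0.5500 = 0.3091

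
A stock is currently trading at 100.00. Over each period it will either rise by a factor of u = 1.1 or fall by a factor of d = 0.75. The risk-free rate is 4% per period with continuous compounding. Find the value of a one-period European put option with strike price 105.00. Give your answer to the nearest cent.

4.87

Risk-neutral probability p = (e^0.04 − 0.75)/(1.1 − 0.75) = 0.2908/0.3500 = 0.8309
Terminal stock prices: S_u = 110, S_d = 75
Terminal payoffs (K − S): max(-5, 0) = 0, max(30, 0) = 30
Node 0 (S = 100): V_0 = e^(−0.04)·[0.8309·0.0000 + 0.1691·30.0000] = 4.8744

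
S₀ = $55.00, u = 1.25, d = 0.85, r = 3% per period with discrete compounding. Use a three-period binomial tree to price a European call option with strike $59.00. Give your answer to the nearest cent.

Risk-neutral probability p = (1 + 0.03 − 0.85)/(1.25 − 0.85) = 0.1800/0.4000 = 0.4500
Terminal stock prices: S_uuu = 107.4, S_uud = 73.05, S_udd = 49.67, S_ddd = 33.78
Terminal payoffs (S − K): max(48.42, 0) = 48.42, max(14.05, 0) = 14.05, max(-9.328, 0) = 0, max(-25.22, 0) = 0
Node uu (S = 85.94): V_uu = 1/1.03·[0.4500·48.4219 + 0.5500·14.0469] = 28.6559
Node ud (S = 58.44): V_ud = 1/1.03·[0.4500·14.0469 + 0.5500·0.0000] = 6.1370
Node dd (S = 39.74): V_dd = 1/1.03·[0.4500·0.0000 + 0.5500·0.0000] = 0.0000
Node u (S = 68.75): V_u = 1/1.03·[0.4500·28.6559 + 0.5500·6.1370] = 15.7966
Node d (S = 46.75): V_d = 1/1.03·[0.4500·6.1370 + 0.5500·0.0000] = 2.6812
Node 0 (S = 55): V_0 = 1/1.03·[0.4500·15.7966 + 0.5500·2.6812] = 8.3331

$8.33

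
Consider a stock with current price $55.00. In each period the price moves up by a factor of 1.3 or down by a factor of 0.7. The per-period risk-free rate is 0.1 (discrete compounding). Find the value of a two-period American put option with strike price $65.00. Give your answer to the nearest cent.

$10.78

Risk-neutral probability p = (1 + 0.1 − 0.7)/(1.3 − 0.7) = 0.4000/0.6000 = 0.6667
Terminal stock prices: S_uu = 92.95, S_ud = 50.05, S_dd = 26.95
Terminal payoffs (K − S): max(-27.95, 0) = 0, max(14.95, 0) = 14.95, max(38.05, 0) = 38.05
Node u (S = 71.5): continuation = 1/1.1·[0.6667·0.0000 + 0.3333·14.9500] = 4.5303; exercise value = 0.0000 ≤ continuation, so V_u = 4.5303
Node d (S = 38.5): continuation = 1/1.1·[0.6667·14.9500 + 0.3333·38.0500] = 20.5909; exercise value = 26.5000 > continuation, so V_d = 26.5000 (exercise)
Node 0 (S = 55): continuation = 1/1.1·[0.6667·4.5303 + 0.3333·26.5000] = 10.7759; exercise value = 10.0000 ≤ continuation, so V_0 = 10.7759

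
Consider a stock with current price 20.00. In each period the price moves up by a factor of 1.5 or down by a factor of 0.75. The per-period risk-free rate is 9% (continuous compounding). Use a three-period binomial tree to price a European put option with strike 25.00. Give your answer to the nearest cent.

4.50

Risk-neutral probability p = (e^0.09 − 0.75)/(1.5 − 0.75) = 0.3442/0.7500 = 0.4589
Terminal stock prices: S_uuu = 67.5, S_uud = 33.75, S_udd = 16.88, S_ddd = 8.438
Terminal payoffs (K − S): max(-42.5, 0) = 0, max(-8.75, 0) = 0, max(8.125, 0) = 8.125, max(16.56, 0) = 16.56
Node uu (S = 45): V_uu = e^(−0.09)·[0.4589·0.0000 + 0.5411·0.0000] = 0.0000
Node ud (S = 22.5): V_ud = e^(−0.09)·[0.4589·0.0000 + 0.5411·8.1250] = 4.0180
Node dd (S = 11.25): V_dd = e^(−0.09)·[0.4589·8.1250 + 0.5411·16.5625] = 11.5983
Node u (S = 30): V_u = e^(−0.09)·[0.4589·0.0000 + 0.5411·4.0180] = 1.9870
Node d (S = 15): V_d = e^(−0.09)·[0.4589·4.0180 + 0.5411·11.5983] = 7.4209
Node 0 (S = 20): V_0 = e^(−0.09)·[0.4589·1.9870 + 0.5411·7.4209] = 4.5032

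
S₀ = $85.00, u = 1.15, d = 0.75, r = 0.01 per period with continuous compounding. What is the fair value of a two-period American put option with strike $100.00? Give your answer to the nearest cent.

$18.51

Risk-neutral probability p = (e^0.01 − 0.75)/(1.15 − 0.75) = 0.2601/0.4000 = 0.6501
Terminal stock prices: S_uu = 112.4, S_ud = 73.31, S_dd = 47.81
Terminal payoffs (K − S): max(-12.41, 0) = 0, max(26.69, 0) = 26.69, max(52.19, 0) = 52.19
Node u (S = 97.75): continuation = e^(−0.01)·[0.6501·0.0000 + 0.3499·26.6875] = 9.2444; exercise value = 2.2500 ≤ continuation, so V_u = 9.2444
Node d (S = 63.75): continuation = e^(−0.01)·[0.6501·26.6875 + 0.3499·52.1875] = 35.2550; exercise value = 36.2500 > continuation, so V_d = 36.2500 (exercise)
Node 0 (S = 85): continuation = e^(−0.01)·[0.6501·9.2444 + 0.3499·36.2500] = 18.5070; exercise value = 15.0000 ≤ continuation, so V_0 = 18.5070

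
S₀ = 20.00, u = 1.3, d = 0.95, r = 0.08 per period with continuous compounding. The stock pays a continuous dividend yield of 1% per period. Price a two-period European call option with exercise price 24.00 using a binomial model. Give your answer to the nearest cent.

1.29

Per-period risk-free factor R = e^0.08 = 1.0833; dividend-adjusted growth = e^(0.08−0.01) = 1.0725.
Risk-neutral probability p = (1.0725 − 0.95)/(1.3 − 0.95) = 0.1225/0.3500 = 0.3500
Terminal stock prices: S_uu = 33.8, S_ud = 24.7, S_dd = 18.05
Terminal payoffs (S − K): max(9.8, 0) = 9.8, max(0.7, 0) = 0.7, max(-5.95, 0) = 0
Node u (S = 26): V_u = e^(−0.08)·[0.3500·9.8000 + 0.6500·0.7000] = 3.5865
Node d (S = 19): V_d = e^(−0.08)·[0.3500·0.7000 + 0.6500·0.0000] = 0.2262
Node 0 (S = 20): V_0 = e^(−0.08)·[0.3500·3.5865 + 0.6500·0.2262] = 1.2946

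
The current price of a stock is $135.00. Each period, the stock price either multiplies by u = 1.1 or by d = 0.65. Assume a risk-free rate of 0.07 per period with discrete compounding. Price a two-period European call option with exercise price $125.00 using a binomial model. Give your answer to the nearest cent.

$29.18

Risk-neutral probability p = (1 + 0.07 − 0.65)/(1.1 − 0.65) = 0.4200/0.4500 = 0.9333
Terminal stock prices: S_uu = 163.4, S_ud = 96.53, S_dd = 57.04
Terminal payoffs (S − K): max(38.35, 0) = 38.35, max(-28.47, 0) = 0, max(-67.96, 0) = 0
Node u (S = 148.5): V_u = 1/1.07·[0.9333·38.3500 + 0.0667·0.0000] = 33.4517
Node d (S = 87.75): V_d = 1/1.07·[0.9333·0.0000 + 0.0667·0.0000] = 0.0000
Node 0 (S = 135): V_0 = 1/1.07·[0.9333·33.4517 + 0.0667·0.0000] = 29.1791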